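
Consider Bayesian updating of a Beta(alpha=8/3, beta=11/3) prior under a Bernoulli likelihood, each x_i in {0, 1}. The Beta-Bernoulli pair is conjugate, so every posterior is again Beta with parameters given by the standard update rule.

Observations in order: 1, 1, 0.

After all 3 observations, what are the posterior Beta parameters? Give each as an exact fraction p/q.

obs 1: x=1 → posterior Beta(11/3, 11/3)
obs 2: x=1 → posterior Beta(14/3, 11/3)
obs 3: x=0 → posterior Beta(14/3, 14/3)

alpha=14/3, beta=14/3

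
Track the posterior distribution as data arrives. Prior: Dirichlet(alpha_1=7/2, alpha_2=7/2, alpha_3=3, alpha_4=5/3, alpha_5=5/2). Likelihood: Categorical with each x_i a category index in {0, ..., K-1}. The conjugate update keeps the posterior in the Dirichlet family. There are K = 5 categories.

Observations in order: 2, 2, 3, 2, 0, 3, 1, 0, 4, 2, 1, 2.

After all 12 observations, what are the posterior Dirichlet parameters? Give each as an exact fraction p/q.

alpha_1=11/2, alpha_2=11/2, alpha_3=8, alpha_4=11/3, alpha_5=7/2

obs 1: x=2 → posterior Dirichlet(7/2, 7/2, 4, 5/3, 5/2)
obs 2: x=2 → posterior Dirichlet(7/2, 7/2, 5, 5/3, 5/2)
obs 3: x=3 → posterior Dirichlet(7/2, 7/2, 5, 8/3, 5/2)
obs 4: x=2 → posterior Dirichlet(7/2, 7/2, 6, 8/3, 5/2)
obs 5: x=0 → posterior Dirichlet(9/2, 7/2, 6, 8/3, 5/2)
obs 6: x=3 → posterior Dirichlet(9/2, 7/2, 6, 11/3, 5/2)
obs 7: x=1 → posterior Dirichlet(9/2, 9/2, 6, 11/3, 5/2)
obs 8: x=0 → posterior Dirichlet(11/2, 9/2, 6, 11/3, 5/2)
obs 9: x=4 → posterior Dirichlet(11/2, 9/2, 6, 11/3, 7/2)
obs 10: x=2 → posterior Dirichlet(11/2, 9/2, 7, 11/3, 7/2)
obs 11: x=1 → posterior Dirichlet(11/2, 11/2, 7, 11/3, 7/2)
obs 12: x=2 → posterior Dirichlet(11/2, 11/2, 8, 11/3, 7/2)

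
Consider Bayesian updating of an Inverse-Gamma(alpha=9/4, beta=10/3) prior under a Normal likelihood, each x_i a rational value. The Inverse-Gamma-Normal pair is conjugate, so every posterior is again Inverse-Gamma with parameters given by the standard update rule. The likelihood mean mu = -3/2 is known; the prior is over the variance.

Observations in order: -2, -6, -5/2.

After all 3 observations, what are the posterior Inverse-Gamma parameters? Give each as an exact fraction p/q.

obs 1: x=-2 → posterior Inverse-Gamma(11/4, 83/24)
obs 2: x=-6 → posterior Inverse-Gamma(13/4, 163/12)
obs 3: x=-5/2 → posterior Inverse-Gamma(15/4, 169/12)

alpha=15/4, beta=169/12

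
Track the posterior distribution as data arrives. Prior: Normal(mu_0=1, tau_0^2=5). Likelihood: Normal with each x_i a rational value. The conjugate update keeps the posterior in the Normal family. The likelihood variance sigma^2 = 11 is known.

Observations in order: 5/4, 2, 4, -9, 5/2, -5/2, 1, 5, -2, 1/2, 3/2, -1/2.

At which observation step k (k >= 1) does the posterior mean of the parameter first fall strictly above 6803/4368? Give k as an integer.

k = 3

obs 1: x=5/4 → posterior Normal(69/64, 55/16)
obs 2: x=2 → posterior Normal(109/84, 55/21)
obs 3: x=4 → posterior Normal(189/104, 55/26)
obs 4: x=-9 → posterior Normal(9/124, 55/31)
obs 5: x=5/2 → posterior Normal(59/144, 55/36)
obs 6: x=-5/2 → posterior Normal(9/164, 55/41)
obs 7: x=1 → posterior Normal(29/184, 55/46)
obs 8: x=5 → posterior Normal(43/68, 55/51)
obs 9: x=-2 → posterior Normal(89/224, 55/56)
obs 10: x=1/2 → posterior Normal(99/244, 55/61)
obs 11: x=3/2 → posterior Normal(43/88, 5/6)
obs 12: x=-1/2 → posterior Normal(119/284, 55/71)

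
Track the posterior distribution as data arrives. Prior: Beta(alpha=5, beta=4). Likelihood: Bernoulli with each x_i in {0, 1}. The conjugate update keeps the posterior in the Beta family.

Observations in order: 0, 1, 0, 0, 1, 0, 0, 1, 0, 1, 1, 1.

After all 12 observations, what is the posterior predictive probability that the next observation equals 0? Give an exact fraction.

10/21

obs 1: x=0 → posterior Beta(5, 5)
obs 2: x=1 → posterior Beta(6, 5)
obs 3: x=0 → posterior Beta(6, 6)
obs 4: x=0 → posterior Beta(6, 7)
obs 5: x=1 → posterior Beta(7, 7)
obs 6: x=0 → posterior Beta(7, 8)
obs 7: x=0 → posterior Beta(7, 9)
obs 8: x=1 → posterior Beta(8, 9)
obs 9: x=0 → posterior Beta(8, 10)
obs 10: x=1 → posterior Beta(9, 10)
obs 11: x=1 → posterior Beta(10, 10)
obs 12: x=1 → posterior Beta(11, 10)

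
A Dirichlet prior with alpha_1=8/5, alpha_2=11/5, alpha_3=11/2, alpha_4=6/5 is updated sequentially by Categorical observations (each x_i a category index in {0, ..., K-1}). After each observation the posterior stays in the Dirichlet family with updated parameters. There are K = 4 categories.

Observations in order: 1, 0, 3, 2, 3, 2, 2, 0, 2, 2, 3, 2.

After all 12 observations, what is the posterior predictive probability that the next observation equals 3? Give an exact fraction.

obs 1: x=1 → posterior Dirichlet(8/5, 16/5, 11/2, 6/5)
obs 2: x=0 → posterior Dirichlet(13/5, 16/5, 11/2, 6/5)
obs 3: x=3 → posterior Dirichlet(13/5, 16/5, 11/2, 11/5)
obs 4: x=2 → posterior Dirichlet(13/5, 16/5, 13/2, 11/5)
obs 5: x=3 → posterior Dirichlet(13/5, 16/5, 13/2, 16/5)
obs 6: x=2 → posterior Dirichlet(13/5, 16/5, 15/2, 16/5)
obs 7: x=2 → posterior Dirichlet(13/5, 16/5, 17/2, 16/5)
obs 8: x=0 → posterior Dirichlet(18/5, 16/5, 17/2, 16/5)
obs 9: x=2 → posterior Dirichlet(18/5, 16/5, 19/2, 16/5)
obs 10: x=2 → posterior Dirichlet(18/5, 16/5, 21/2, 16/5)
obs 11: x=3 → posterior Dirichlet(18/5, 16/5, 21/2, 21/5)
obs 12: x=2 → posterior Dirichlet(18/5, 16/5, 23/2, 21/5)

14/75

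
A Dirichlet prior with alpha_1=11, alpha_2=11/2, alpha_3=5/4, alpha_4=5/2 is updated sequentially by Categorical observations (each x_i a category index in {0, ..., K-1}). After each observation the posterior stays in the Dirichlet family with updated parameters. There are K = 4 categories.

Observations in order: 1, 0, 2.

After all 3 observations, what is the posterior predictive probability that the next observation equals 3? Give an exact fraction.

10/93

obs 1: x=1 → posterior Dirichlet(11, 13/2, 5/4, 5/2)
obs 2: x=0 → posterior Dirichlet(12, 13/2, 5/4, 5/2)
obs 3: x=2 → posterior Dirichlet(12, 13/2, 9/4, 5/2)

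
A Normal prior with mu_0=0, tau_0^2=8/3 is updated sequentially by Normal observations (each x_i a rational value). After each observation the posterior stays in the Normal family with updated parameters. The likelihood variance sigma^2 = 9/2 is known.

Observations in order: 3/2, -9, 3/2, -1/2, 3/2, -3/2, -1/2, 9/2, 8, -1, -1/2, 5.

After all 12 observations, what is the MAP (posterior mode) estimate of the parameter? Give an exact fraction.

obs 1: x=3/2 → posterior Normal(24/43, 72/43)
obs 2: x=-9 → posterior Normal(-120/59, 72/59)
obs 3: x=3/2 → posterior Normal(-32/25, 24/25)
obs 4: x=-1/2 → posterior Normal(-8/7, 72/91)
obs 5: x=3/2 → posterior Normal(-80/107, 72/107)
obs 6: x=-3/2 → posterior Normal(-104/123, 24/41)
obs 7: x=-1/2 → posterior Normal(-112/139, 72/139)
obs 8: x=9/2 → posterior Normal(-8/31, 72/155)
obs 9: x=8 → posterior Normal(88/171, 8/19)
obs 10: x=-1 → posterior Normal(72/187, 72/187)
obs 11: x=-1/2 → posterior Normal(64/203, 72/203)
obs 12: x=5 → posterior Normal(48/73, 24/73)

48/73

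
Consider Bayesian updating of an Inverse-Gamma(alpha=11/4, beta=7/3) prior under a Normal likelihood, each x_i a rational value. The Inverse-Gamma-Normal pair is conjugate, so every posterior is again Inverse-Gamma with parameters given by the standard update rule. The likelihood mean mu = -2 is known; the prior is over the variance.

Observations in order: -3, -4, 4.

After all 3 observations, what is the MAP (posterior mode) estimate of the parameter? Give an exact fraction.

obs 1: x=-3 → posterior Inverse-Gamma(13/4, 17/6)
obs 2: x=-4 → posterior Inverse-Gamma(15/4, 29/6)
obs 3: x=4 → posterior Inverse-Gamma(17/4, 137/6)

274/63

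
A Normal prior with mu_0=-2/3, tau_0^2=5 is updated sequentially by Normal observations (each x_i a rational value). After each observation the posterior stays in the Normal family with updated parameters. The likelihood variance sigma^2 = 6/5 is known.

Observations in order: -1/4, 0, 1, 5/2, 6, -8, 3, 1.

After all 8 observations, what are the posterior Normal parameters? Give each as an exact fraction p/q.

obs 1: x=-1/4 → posterior Normal(-41/124, 30/31)
obs 2: x=0 → posterior Normal(-41/224, 15/28)
obs 3: x=1 → posterior Normal(59/324, 10/27)
obs 4: x=5/2 → posterior Normal(309/424, 15/53)
obs 5: x=6 → posterior Normal(909/524, 30/131)
obs 6: x=-8 → posterior Normal(109/624, 5/26)
obs 7: x=3 → posterior Normal(409/724, 30/181)
obs 8: x=1 → posterior Normal(509/824, 15/103)

mu_0=509/824, tau_0^2=15/103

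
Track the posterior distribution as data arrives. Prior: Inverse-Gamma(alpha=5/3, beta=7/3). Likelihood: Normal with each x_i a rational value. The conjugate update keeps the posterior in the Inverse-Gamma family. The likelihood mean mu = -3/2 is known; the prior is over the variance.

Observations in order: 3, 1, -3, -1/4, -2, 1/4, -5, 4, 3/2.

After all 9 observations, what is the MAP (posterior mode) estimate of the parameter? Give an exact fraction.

2155/344

obs 1: x=3 → posterior Inverse-Gamma(13/6, 299/24)
obs 2: x=1 → posterior Inverse-Gamma(8/3, 187/12)
obs 3: x=-3 → posterior Inverse-Gamma(19/6, 401/24)
obs 4: x=-1/4 → posterior Inverse-Gamma(11/3, 1679/96)
obs 5: x=-2 → posterior Inverse-Gamma(25/6, 1691/96)
obs 6: x=1/4 → posterior Inverse-Gamma(14/3, 919/48)
obs 7: x=-5 → posterior Inverse-Gamma(31/6, 1213/48)
obs 8: x=4 → posterior Inverse-Gamma(17/3, 1939/48)
obs 9: x=3/2 → posterior Inverse-Gamma(37/6, 2155/48)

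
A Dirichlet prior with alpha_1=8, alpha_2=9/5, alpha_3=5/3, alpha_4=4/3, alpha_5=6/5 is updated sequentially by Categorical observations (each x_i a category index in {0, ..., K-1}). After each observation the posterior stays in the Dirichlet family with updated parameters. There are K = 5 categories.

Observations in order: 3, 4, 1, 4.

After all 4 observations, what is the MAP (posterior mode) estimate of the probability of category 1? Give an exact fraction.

obs 1: x=3 → posterior Dirichlet(8, 9/5, 5/3, 7/3, 6/5)
obs 2: x=4 → posterior Dirichlet(8, 9/5, 5/3, 7/3, 11/5)
obs 3: x=1 → posterior Dirichlet(8, 14/5, 5/3, 7/3, 11/5)
obs 4: x=4 → posterior Dirichlet(8, 14/5, 5/3, 7/3, 16/5)

9/65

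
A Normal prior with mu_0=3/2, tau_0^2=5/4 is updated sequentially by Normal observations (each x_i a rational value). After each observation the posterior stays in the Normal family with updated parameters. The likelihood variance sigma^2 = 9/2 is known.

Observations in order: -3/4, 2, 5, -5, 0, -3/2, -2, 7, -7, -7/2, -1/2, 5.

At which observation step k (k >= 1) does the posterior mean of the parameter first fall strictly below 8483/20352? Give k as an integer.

k = 7

obs 1: x=-3/4 → posterior Normal(93/92, 45/46)
obs 2: x=2 → posterior Normal(19/16, 45/56)
obs 3: x=5 → posterior Normal(233/132, 15/22)
obs 4: x=-5 → posterior Normal(7/8, 45/76)
obs 5: x=0 → posterior Normal(133/172, 45/86)
obs 6: x=-3/2 → posterior Normal(103/192, 15/32)
obs 7: x=-2 → posterior Normal(63/212, 45/106)
obs 8: x=7 → posterior Normal(7/8, 45/116)
obs 9: x=-7 → posterior Normal(1/4, 5/14)
obs 10: x=-7/2 → posterior Normal(-7/272, 45/136)
obs 11: x=-1/2 → posterior Normal(-17/292, 45/146)
obs 12: x=5 → posterior Normal(83/312, 15/52)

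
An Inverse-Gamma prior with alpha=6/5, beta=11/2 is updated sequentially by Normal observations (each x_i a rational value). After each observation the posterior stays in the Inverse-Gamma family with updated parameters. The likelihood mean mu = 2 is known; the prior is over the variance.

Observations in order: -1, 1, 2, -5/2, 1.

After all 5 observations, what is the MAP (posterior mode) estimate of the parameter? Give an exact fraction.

845/188

obs 1: x=-1 → posterior Inverse-Gamma(17/10, 10)
obs 2: x=1 → posterior Inverse-Gamma(11/5, 21/2)
obs 3: x=2 → posterior Inverse-Gamma(27/10, 21/2)
obs 4: x=-5/2 → posterior Inverse-Gamma(16/5, 165/8)
obs 5: x=1 → posterior Inverse-Gamma(37/10, 169/8)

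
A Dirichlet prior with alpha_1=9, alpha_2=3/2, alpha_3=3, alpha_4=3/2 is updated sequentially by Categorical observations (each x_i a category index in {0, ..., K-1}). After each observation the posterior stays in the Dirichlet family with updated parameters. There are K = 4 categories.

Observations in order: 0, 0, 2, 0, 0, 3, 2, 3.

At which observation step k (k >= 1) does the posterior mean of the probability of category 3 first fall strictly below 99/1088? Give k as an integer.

k = 2

obs 1: x=0 → posterior Dirichlet(10, 3/2, 3, 3/2)
obs 2: x=0 → posterior Dirichlet(11, 3/2, 3, 3/2)
obs 3: x=2 → posterior Dirichlet(11, 3/2, 4, 3/2)
obs 4: x=0 → posterior Dirichlet(12, 3/2, 4, 3/2)
obs 5: x=0 → posterior Dirichlet(13, 3/2, 4, 3/2)
obs 6: x=3 → posterior Dirichlet(13, 3/2, 4, 5/2)
obs 7: x=2 → posterior Dirichlet(13, 3/2, 5, 5/2)
obs 8: x=3 → posterior Dirichlet(13, 3/2, 5, 7/2)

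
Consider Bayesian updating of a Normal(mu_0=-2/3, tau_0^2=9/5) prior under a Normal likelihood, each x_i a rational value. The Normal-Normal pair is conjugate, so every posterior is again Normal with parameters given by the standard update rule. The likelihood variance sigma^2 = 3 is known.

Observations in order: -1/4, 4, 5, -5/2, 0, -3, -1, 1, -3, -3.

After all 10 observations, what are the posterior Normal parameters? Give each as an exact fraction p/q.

mu_0=-139/420, tau_0^2=9/35

obs 1: x=-1/4 → posterior Normal(-49/96, 9/8)
obs 2: x=4 → posterior Normal(95/132, 9/11)
obs 3: x=5 → posterior Normal(275/168, 9/14)
obs 4: x=-5/2 → posterior Normal(185/204, 9/17)
obs 5: x=0 → posterior Normal(37/48, 9/20)
obs 6: x=-3 → posterior Normal(77/276, 9/23)
obs 7: x=-1 → posterior Normal(41/312, 9/26)
obs 8: x=1 → posterior Normal(77/348, 9/29)
obs 9: x=-3 → posterior Normal(-31/384, 9/32)
obs 10: x=-3 → posterior Normal(-139/420, 9/35)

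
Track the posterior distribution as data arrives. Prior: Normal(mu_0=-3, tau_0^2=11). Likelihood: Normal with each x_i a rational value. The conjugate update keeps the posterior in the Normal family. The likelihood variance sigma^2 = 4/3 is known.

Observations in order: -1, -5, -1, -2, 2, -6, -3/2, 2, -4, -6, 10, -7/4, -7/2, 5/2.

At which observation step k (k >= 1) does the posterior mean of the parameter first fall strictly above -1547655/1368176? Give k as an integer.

obs 1: x=-1 → posterior Normal(-45/37, 44/37)
obs 2: x=-5 → posterior Normal(-3, 22/35)
obs 3: x=-1 → posterior Normal(-243/103, 44/103)
obs 4: x=-2 → posterior Normal(-309/136, 11/34)
obs 5: x=2 → posterior Normal(-243/169, 44/169)
obs 6: x=-6 → posterior Normal(-441/202, 22/101)
obs 7: x=-3/2 → posterior Normal(-981/470, 44/235)
obs 8: x=2 → posterior Normal(-849/536, 11/67)
obs 9: x=-4 → posterior Normal(-159/86, 44/301)
obs 10: x=-6 → posterior Normal(-1509/668, 22/167)
obs 11: x=10 → posterior Normal(-849/734, 44/367)
obs 12: x=-7/4 → posterior Normal(-1929/1600, 11/100)
obs 13: x=-7/2 → posterior Normal(-2391/1732, 44/433)
obs 14: x=5/2 → posterior Normal(-2061/1864, 22/233)

k = 14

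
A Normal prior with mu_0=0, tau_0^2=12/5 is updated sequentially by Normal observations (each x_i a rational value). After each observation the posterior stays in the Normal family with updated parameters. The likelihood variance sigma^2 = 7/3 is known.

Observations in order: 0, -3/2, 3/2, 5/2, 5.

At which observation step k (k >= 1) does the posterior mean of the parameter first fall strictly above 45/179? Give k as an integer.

obs 1: x=0 → posterior Normal(0, 84/71)
obs 2: x=-3/2 → posterior Normal(-54/107, 84/107)
obs 3: x=3/2 → posterior Normal(0, 84/143)
obs 4: x=5/2 → posterior Normal(90/179, 84/179)
obs 5: x=5 → posterior Normal(54/43, 84/215)

k = 4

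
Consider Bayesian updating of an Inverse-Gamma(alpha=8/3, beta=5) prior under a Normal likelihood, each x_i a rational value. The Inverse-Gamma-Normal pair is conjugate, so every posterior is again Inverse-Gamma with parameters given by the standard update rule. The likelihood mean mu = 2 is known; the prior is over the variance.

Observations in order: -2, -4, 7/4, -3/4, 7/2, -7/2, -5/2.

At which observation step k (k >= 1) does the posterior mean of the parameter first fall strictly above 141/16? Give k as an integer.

obs 1: x=-2 → posterior Inverse-Gamma(19/6, 13)
obs 2: x=-4 → posterior Inverse-Gamma(11/3, 31)
obs 3: x=7/4 → posterior Inverse-Gamma(25/6, 993/32)
obs 4: x=-3/4 → posterior Inverse-Gamma(14/3, 557/16)
obs 5: x=7/2 → posterior Inverse-Gamma(31/6, 575/16)
obs 6: x=-7/2 → posterior Inverse-Gamma(17/3, 817/16)
obs 7: x=-5/2 → posterior Inverse-Gamma(37/6, 979/16)

k = 2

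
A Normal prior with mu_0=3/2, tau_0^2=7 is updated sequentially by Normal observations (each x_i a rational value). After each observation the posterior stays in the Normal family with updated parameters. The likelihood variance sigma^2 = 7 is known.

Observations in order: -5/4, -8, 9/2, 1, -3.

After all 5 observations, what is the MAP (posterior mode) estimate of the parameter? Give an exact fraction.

obs 1: x=-5/4 → posterior Normal(1/8, 7/2)
obs 2: x=-8 → posterior Normal(-31/12, 7/3)
obs 3: x=9/2 → posterior Normal(-13/16, 7/4)
obs 4: x=1 → posterior Normal(-9/20, 7/5)
obs 5: x=-3 → posterior Normal(-7/8, 7/6)

-7/8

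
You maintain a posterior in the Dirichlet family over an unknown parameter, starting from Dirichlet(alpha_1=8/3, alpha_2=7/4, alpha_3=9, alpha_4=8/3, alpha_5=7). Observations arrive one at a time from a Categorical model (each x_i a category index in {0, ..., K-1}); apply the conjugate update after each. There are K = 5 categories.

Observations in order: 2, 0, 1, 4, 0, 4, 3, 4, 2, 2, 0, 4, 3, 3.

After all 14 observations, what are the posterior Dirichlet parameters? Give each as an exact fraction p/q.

alpha_1=17/3, alpha_2=11/4, alpha_3=12, alpha_4=17/3, alpha_5=11

obs 1: x=2 → posterior Dirichlet(8/3, 7/4, 10, 8/3, 7)
obs 2: x=0 → posterior Dirichlet(11/3, 7/4, 10, 8/3, 7)
obs 3: x=1 → posterior Dirichlet(11/3, 11/4, 10, 8/3, 7)
obs 4: x=4 → posterior Dirichlet(11/3, 11/4, 10, 8/3, 8)
obs 5: x=0 → posterior Dirichlet(14/3, 11/4, 10, 8/3, 8)
obs 6: x=4 → posterior Dirichlet(14/3, 11/4, 10, 8/3, 9)
obs 7: x=3 → posterior Dirichlet(14/3, 11/4, 10, 11/3, 9)
obs 8: x=4 → posterior Dirichlet(14/3, 11/4, 10, 11/3, 10)
obs 9: x=2 → posterior Dirichlet(14/3, 11/4, 11, 11/3, 10)
obs 10: x=2 → posterior Dirichlet(14/3, 11/4, 12, 11/3, 10)
obs 11: x=0 → posterior Dirichlet(17/3, 11/4, 12, 11/3, 10)
obs 12: x=4 → posterior Dirichlet(17/3, 11/4, 12, 11/3, 11)
obs 13: x=3 → posterior Dirichlet(17/3, 11/4, 12, 14/3, 11)
obs 14: x=3 → posterior Dirichlet(17/3, 11/4, 12, 17/3, 11)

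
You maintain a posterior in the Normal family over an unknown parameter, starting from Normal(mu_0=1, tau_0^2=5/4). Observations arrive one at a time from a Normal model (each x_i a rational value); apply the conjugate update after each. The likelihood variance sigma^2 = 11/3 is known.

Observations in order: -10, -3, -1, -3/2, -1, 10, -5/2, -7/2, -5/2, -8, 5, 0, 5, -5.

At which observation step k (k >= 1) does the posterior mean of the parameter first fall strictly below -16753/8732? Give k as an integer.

k = 2

obs 1: x=-10 → posterior Normal(-106/59, 55/59)
obs 2: x=-3 → posterior Normal(-151/74, 55/74)
obs 3: x=-1 → posterior Normal(-166/89, 55/89)
obs 4: x=-3/2 → posterior Normal(-29/16, 55/104)
obs 5: x=-1 → posterior Normal(-407/238, 55/119)
obs 6: x=10 → posterior Normal(-107/268, 55/134)
obs 7: x=-5/2 → posterior Normal(-91/149, 55/149)
obs 8: x=-7/2 → posterior Normal(-7/8, 55/164)
obs 9: x=-5/2 → posterior Normal(-181/179, 55/179)
obs 10: x=-8 → posterior Normal(-301/194, 55/194)
obs 11: x=5 → posterior Normal(-226/209, 5/19)
obs 12: x=0 → posterior Normal(-113/112, 55/224)
obs 13: x=5 → posterior Normal(-151/239, 55/239)
obs 14: x=-5 → posterior Normal(-113/127, 55/254)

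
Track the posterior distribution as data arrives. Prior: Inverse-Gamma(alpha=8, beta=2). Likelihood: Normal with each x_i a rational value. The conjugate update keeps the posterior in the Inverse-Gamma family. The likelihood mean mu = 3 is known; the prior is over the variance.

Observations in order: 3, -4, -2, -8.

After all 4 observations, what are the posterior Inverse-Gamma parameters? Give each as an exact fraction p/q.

alpha=10, beta=199/2

obs 1: x=3 → posterior Inverse-Gamma(17/2, 2)
obs 2: x=-4 → posterior Inverse-Gamma(9, 53/2)
obs 3: x=-2 → posterior Inverse-Gamma(19/2, 39)
obs 4: x=-8 → posterior Inverse-Gamma(10, 199/2)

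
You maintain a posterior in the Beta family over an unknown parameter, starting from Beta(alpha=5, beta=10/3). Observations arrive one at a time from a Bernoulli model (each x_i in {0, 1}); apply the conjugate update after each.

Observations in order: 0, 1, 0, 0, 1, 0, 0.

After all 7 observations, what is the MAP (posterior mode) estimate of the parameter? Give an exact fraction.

obs 1: x=0 → posterior Beta(5, 13/3)
obs 2: x=1 → posterior Beta(6, 13/3)
obs 3: x=0 → posterior Beta(6, 16/3)
obs 4: x=0 → posterior Beta(6, 19/3)
obs 5: x=1 → posterior Beta(7, 19/3)
obs 6: x=0 → posterior Beta(7, 22/3)
obs 7: x=0 → posterior Beta(7, 25/3)

9/20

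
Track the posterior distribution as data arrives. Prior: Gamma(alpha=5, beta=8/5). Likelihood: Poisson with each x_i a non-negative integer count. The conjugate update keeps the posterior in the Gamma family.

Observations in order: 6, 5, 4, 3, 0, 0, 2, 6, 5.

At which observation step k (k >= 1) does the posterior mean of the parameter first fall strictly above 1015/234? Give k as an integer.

k = 2

obs 1: x=6 → posterior Gamma(11, 13/5)
obs 2: x=5 → posterior Gamma(16, 18/5)
obs 3: x=4 → posterior Gamma(20, 23/5)
obs 4: x=3 → posterior Gamma(23, 28/5)
obs 5: x=0 → posterior Gamma(23, 33/5)
obs 6: x=0 → posterior Gamma(23, 38/5)
obs 7: x=2 → posterior Gamma(25, 43/5)
obs 8: x=6 → posterior Gamma(31, 48/5)
obs 9: x=5 → posterior Gamma(36, 53/5)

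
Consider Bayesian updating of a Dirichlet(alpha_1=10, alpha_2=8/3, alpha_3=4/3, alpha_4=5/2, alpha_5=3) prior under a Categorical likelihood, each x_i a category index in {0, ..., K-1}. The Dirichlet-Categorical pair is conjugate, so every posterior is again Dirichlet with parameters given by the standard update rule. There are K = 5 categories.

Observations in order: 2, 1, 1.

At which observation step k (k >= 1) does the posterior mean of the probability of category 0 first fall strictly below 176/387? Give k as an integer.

k = 3

obs 1: x=2 → posterior Dirichlet(10, 8/3, 7/3, 5/2, 3)
obs 2: x=1 → posterior Dirichlet(10, 11/3, 7/3, 5/2, 3)
obs 3: x=1 → posterior Dirichlet(10, 14/3, 7/3, 5/2, 3)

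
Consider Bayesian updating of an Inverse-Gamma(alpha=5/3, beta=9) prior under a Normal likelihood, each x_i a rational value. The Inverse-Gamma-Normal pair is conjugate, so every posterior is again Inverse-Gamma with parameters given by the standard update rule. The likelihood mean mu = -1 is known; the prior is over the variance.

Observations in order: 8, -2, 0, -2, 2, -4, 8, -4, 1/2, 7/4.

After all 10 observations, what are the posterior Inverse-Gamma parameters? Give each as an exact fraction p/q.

obs 1: x=8 → posterior Inverse-Gamma(13/6, 99/2)
obs 2: x=-2 → posterior Inverse-Gamma(8/3, 50)
obs 3: x=0 → posterior Inverse-Gamma(19/6, 101/2)
obs 4: x=-2 → posterior Inverse-Gamma(11/3, 51)
obs 5: x=2 → posterior Inverse-Gamma(25/6, 111/2)
obs 6: x=-4 → posterior Inverse-Gamma(14/3, 60)
obs 7: x=8 → posterior Inverse-Gamma(31/6, 201/2)
obs 8: x=-4 → posterior Inverse-Gamma(17/3, 105)
obs 9: x=1/2 → posterior Inverse-Gamma(37/6, 849/8)
obs 10: x=7/4 → posterior Inverse-Gamma(20/3, 3517/32)

alpha=20/3, beta=3517/32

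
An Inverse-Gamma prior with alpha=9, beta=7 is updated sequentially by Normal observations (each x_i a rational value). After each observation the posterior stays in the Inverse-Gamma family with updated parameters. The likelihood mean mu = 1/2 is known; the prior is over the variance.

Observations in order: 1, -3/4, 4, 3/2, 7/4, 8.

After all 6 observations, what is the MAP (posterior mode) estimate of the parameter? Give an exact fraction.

obs 1: x=1 → posterior Inverse-Gamma(19/2, 57/8)
obs 2: x=-3/4 → posterior Inverse-Gamma(10, 253/32)
obs 3: x=4 → posterior Inverse-Gamma(21/2, 449/32)
obs 4: x=3/2 → posterior Inverse-Gamma(11, 465/32)
obs 5: x=7/4 → posterior Inverse-Gamma(23/2, 245/16)
obs 6: x=8 → posterior Inverse-Gamma(12, 695/16)

695/208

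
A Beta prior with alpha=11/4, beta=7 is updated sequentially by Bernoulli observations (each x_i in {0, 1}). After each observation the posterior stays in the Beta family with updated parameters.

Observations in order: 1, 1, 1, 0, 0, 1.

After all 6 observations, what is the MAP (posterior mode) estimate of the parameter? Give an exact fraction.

23/55

obs 1: x=1 → posterior Beta(15/4, 7)
obs 2: x=1 → posterior Beta(19/4, 7)
obs 3: x=1 → posterior Beta(23/4, 7)
obs 4: x=0 → posterior Beta(23/4, 8)
obs 5: x=0 → posterior Beta(23/4, 9)
obs 6: x=1 → posterior Beta(27/4, 9)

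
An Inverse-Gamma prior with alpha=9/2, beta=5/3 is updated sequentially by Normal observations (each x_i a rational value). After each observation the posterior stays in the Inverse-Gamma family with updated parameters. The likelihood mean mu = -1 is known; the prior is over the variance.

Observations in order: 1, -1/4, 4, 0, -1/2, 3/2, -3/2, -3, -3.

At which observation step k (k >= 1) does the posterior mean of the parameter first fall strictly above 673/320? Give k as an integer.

obs 1: x=1 → posterior Inverse-Gamma(5, 11/3)
obs 2: x=-1/4 → posterior Inverse-Gamma(11/2, 379/96)
obs 3: x=4 → posterior Inverse-Gamma(6, 1579/96)
obs 4: x=0 → posterior Inverse-Gamma(13/2, 1627/96)
obs 5: x=-1/2 → posterior Inverse-Gamma(7, 1639/96)
obs 6: x=3/2 → posterior Inverse-Gamma(15/2, 1939/96)
obs 7: x=-3/2 → posterior Inverse-Gamma(8, 1951/96)
obs 8: x=-3 → posterior Inverse-Gamma(17/2, 2143/96)
obs 9: x=-3 → posterior Inverse-Gamma(9, 2335/96)

k = 3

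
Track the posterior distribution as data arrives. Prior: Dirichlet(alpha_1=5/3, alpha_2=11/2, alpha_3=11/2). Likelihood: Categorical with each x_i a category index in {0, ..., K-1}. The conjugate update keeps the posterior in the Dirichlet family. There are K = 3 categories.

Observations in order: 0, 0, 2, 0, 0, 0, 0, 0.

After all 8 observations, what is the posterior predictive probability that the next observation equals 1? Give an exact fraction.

obs 1: x=0 → posterior Dirichlet(8/3, 11/2, 11/2)
obs 2: x=0 → posterior Dirichlet(11/3, 11/2, 11/2)
obs 3: x=2 → posterior Dirichlet(11/3, 11/2, 13/2)
obs 4: x=0 → posterior Dirichlet(14/3, 11/2, 13/2)
obs 5: x=0 → posterior Dirichlet(17/3, 11/2, 13/2)
obs 6: x=0 → posterior Dirichlet(20/3, 11/2, 13/2)
obs 7: x=0 → posterior Dirichlet(23/3, 11/2, 13/2)
obs 8: x=0 → posterior Dirichlet(26/3, 11/2, 13/2)

33/124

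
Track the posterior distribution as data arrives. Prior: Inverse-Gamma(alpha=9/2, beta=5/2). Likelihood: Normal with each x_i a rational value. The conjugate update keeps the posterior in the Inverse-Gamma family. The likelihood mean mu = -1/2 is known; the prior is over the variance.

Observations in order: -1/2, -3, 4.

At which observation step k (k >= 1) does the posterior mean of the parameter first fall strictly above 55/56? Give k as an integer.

k = 2

obs 1: x=-1/2 → posterior Inverse-Gamma(5, 5/2)
obs 2: x=-3 → posterior Inverse-Gamma(11/2, 45/8)
obs 3: x=4 → posterior Inverse-Gamma(6, 63/4)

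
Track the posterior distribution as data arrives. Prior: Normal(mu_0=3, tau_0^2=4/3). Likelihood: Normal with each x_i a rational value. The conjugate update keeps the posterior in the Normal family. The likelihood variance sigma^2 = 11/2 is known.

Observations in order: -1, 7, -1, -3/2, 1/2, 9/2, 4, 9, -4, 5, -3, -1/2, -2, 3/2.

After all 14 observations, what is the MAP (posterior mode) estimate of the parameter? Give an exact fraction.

247/145

obs 1: x=-1 → posterior Normal(91/41, 44/41)
obs 2: x=7 → posterior Normal(3, 44/49)
obs 3: x=-1 → posterior Normal(139/57, 44/57)
obs 4: x=-3/2 → posterior Normal(127/65, 44/65)
obs 5: x=1/2 → posterior Normal(131/73, 44/73)
obs 6: x=9/2 → posterior Normal(167/81, 44/81)
obs 7: x=4 → posterior Normal(199/89, 44/89)
obs 8: x=9 → posterior Normal(271/97, 44/97)
obs 9: x=-4 → posterior Normal(239/105, 44/105)
obs 10: x=5 → posterior Normal(279/113, 44/113)
obs 11: x=-3 → posterior Normal(255/121, 4/11)
obs 12: x=-1/2 → posterior Normal(251/129, 44/129)
obs 13: x=-2 → posterior Normal(235/137, 44/137)
obs 14: x=3/2 → posterior Normal(247/145, 44/145)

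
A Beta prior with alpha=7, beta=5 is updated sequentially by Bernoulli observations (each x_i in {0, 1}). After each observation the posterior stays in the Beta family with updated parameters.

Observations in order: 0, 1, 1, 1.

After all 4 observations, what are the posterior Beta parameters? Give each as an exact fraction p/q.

alpha=10, beta=6

obs 1: x=0 → posterior Beta(7, 6)
obs 2: x=1 → posterior Beta(8, 6)
obs 3: x=1 → posterior Beta(9, 6)
obs 4: x=1 → posterior Beta(10, 6)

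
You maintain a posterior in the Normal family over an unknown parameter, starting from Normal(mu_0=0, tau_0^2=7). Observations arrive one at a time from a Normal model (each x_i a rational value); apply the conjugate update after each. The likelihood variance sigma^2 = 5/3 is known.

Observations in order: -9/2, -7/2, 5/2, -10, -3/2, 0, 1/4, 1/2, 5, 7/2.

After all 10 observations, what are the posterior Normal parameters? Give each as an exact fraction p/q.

mu_0=-651/860, tau_0^2=7/43

obs 1: x=-9/2 → posterior Normal(-189/52, 35/26)
obs 2: x=-7/2 → posterior Normal(-168/47, 35/47)
obs 3: x=5/2 → posterior Normal(-231/136, 35/68)
obs 4: x=-10 → posterior Normal(-651/178, 35/89)
obs 5: x=-3/2 → posterior Normal(-357/110, 7/22)
obs 6: x=0 → posterior Normal(-357/131, 35/131)
obs 7: x=1/4 → posterior Normal(-1407/608, 35/152)
obs 8: x=1/2 → posterior Normal(-1365/692, 35/173)
obs 9: x=5 → posterior Normal(-945/776, 35/194)
obs 10: x=7/2 → posterior Normal(-651/860, 7/43)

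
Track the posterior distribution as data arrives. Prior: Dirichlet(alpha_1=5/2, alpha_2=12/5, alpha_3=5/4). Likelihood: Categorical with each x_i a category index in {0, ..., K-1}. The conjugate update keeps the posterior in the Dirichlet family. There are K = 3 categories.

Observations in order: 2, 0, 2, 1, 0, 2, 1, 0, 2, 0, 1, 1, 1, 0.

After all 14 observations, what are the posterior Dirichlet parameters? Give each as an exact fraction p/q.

alpha_1=15/2, alpha_2=37/5, alpha_3=21/4

obs 1: x=2 → posterior Dirichlet(5/2, 12/5, 9/4)
obs 2: x=0 → posterior Dirichlet(7/2, 12/5, 9/4)
obs 3: x=2 → posterior Dirichlet(7/2, 12/5, 13/4)
obs 4: x=1 → posterior Dirichlet(7/2, 17/5, 13/4)
obs 5: x=0 → posterior Dirichlet(9/2, 17/5, 13/4)
obs 6: x=2 → posterior Dirichlet(9/2, 17/5, 17/4)
obs 7: x=1 → posterior Dirichlet(9/2, 22/5, 17/4)
obs 8: x=0 → posterior Dirichlet(11/2, 22/5, 17/4)
obs 9: x=2 → posterior Dirichlet(11/2, 22/5, 21/4)
obs 10: x=0 → posterior Dirichlet(13/2, 22/5, 21/4)
obs 11: x=1 → posterior Dirichlet(13/2, 27/5, 21/4)
obs 12: x=1 → posterior Dirichlet(13/2, 32/5, 21/4)
obs 13: x=1 → posterior Dirichlet(13/2, 37/5, 21/4)
obs 14: x=0 → posterior Dirichlet(15/2, 37/5, 21/4)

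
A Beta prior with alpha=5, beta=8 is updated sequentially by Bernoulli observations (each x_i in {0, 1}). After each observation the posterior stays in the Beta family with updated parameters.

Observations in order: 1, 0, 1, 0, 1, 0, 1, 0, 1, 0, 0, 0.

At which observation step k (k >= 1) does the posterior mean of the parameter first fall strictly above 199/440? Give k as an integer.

obs 1: x=1 → posterior Beta(6, 8)
obs 2: x=0 → posterior Beta(6, 9)
obs 3: x=1 → posterior Beta(7, 9)
obs 4: x=0 → posterior Beta(7, 10)
obs 5: x=1 → posterior Beta(8, 10)
obs 6: x=0 → posterior Beta(8, 11)
obs 7: x=1 → posterior Beta(9, 11)
obs 8: x=0 → posterior Beta(9, 12)
obs 9: x=1 → posterior Beta(10, 12)
obs 10: x=0 → posterior Beta(10, 13)
obs 11: x=0 → posterior Beta(10, 14)
obs 12: x=0 → posterior Beta(10, 15)

k = 9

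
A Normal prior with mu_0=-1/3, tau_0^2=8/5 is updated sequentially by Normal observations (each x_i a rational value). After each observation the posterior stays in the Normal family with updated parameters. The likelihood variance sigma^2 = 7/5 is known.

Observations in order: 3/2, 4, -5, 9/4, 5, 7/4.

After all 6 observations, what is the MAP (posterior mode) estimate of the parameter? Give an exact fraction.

obs 1: x=3/2 → posterior Normal(29/45, 56/75)
obs 2: x=4 → posterior Normal(125/69, 56/115)
obs 3: x=-5 → posterior Normal(5/93, 56/155)
obs 4: x=9/4 → posterior Normal(59/117, 56/195)
obs 5: x=5 → posterior Normal(179/141, 56/235)
obs 6: x=7/4 → posterior Normal(221/165, 56/275)

221/165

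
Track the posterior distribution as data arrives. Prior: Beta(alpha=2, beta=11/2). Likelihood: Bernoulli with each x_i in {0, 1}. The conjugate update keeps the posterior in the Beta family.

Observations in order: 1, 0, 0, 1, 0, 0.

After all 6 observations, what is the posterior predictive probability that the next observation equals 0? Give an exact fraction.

19/27

obs 1: x=1 → posterior Beta(3, 11/2)
obs 2: x=0 → posterior Beta(3, 13/2)
obs 3: x=0 → posterior Beta(3, 15/2)
obs 4: x=1 → posterior Beta(4, 15/2)
obs 5: x=0 → posterior Beta(4, 17/2)
obs 6: x=0 → posterior Beta(4, 19/2)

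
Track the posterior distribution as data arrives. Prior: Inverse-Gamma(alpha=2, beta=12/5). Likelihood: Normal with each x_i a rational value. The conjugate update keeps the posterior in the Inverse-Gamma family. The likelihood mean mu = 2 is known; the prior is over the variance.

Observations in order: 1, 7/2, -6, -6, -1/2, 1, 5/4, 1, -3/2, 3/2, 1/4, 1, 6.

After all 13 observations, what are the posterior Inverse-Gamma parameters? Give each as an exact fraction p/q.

alpha=17/2, beta=7097/80

obs 1: x=1 → posterior Inverse-Gamma(5/2, 29/10)
obs 2: x=7/2 → posterior Inverse-Gamma(3, 161/40)
obs 3: x=-6 → posterior Inverse-Gamma(7/2, 1441/40)
obs 4: x=-6 → posterior Inverse-Gamma(4, 2721/40)
obs 5: x=-1/2 → posterior Inverse-Gamma(9/2, 1423/20)
obs 6: x=1 → posterior Inverse-Gamma(5, 1433/20)
obs 7: x=5/4 → posterior Inverse-Gamma(11/2, 11509/160)
obs 8: x=1 → posterior Inverse-Gamma(6, 11589/160)
obs 9: x=-3/2 → posterior Inverse-Gamma(13/2, 12569/160)
obs 10: x=3/2 → posterior Inverse-Gamma(7, 12589/160)
obs 11: x=1/4 → posterior Inverse-Gamma(15/2, 6417/80)
obs 12: x=1 → posterior Inverse-Gamma(8, 6457/80)
obs 13: x=6 → posterior Inverse-Gamma(17/2, 7097/80)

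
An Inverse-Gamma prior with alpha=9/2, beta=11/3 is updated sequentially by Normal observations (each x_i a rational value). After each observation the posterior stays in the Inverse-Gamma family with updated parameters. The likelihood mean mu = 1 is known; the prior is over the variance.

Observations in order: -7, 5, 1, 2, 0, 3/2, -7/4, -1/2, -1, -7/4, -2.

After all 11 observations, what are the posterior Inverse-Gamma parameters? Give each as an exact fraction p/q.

obs 1: x=-7 → posterior Inverse-Gamma(5, 107/3)
obs 2: x=5 → posterior Inverse-Gamma(11/2, 131/3)
obs 3: x=1 → posterior Inverse-Gamma(6, 131/3)
obs 4: x=2 → posterior Inverse-Gamma(13/2, 265/6)
obs 5: x=0 → posterior Inverse-Gamma(7, 134/3)
obs 6: x=3/2 → posterior Inverse-Gamma(15/2, 1075/24)
obs 7: x=-7/4 → posterior Inverse-Gamma(8, 4663/96)
obs 8: x=-1/2 → posterior Inverse-Gamma(17/2, 4771/96)
obs 9: x=-1 → posterior Inverse-Gamma(9, 4963/96)
obs 10: x=-7/4 → posterior Inverse-Gamma(19/2, 2663/48)
obs 11: x=-2 → posterior Inverse-Gamma(10, 2879/48)

alpha=10, beta=2879/48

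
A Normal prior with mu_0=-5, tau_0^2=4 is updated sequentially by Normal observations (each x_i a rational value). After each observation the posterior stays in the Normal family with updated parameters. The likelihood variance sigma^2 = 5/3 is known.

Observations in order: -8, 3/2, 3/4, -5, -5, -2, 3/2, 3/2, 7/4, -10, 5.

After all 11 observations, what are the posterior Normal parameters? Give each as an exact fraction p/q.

mu_0=-241/137, tau_0^2=20/137

obs 1: x=-8 → posterior Normal(-121/17, 20/17)
obs 2: x=3/2 → posterior Normal(-103/29, 20/29)
obs 3: x=3/4 → posterior Normal(-94/41, 20/41)
obs 4: x=-5 → posterior Normal(-154/53, 20/53)
obs 5: x=-5 → posterior Normal(-214/65, 4/13)
obs 6: x=-2 → posterior Normal(-34/11, 20/77)
obs 7: x=3/2 → posterior Normal(-220/89, 20/89)
obs 8: x=3/2 → posterior Normal(-2, 20/101)
obs 9: x=7/4 → posterior Normal(-181/113, 20/113)
obs 10: x=-10 → posterior Normal(-301/125, 4/25)
obs 11: x=5 → posterior Normal(-241/137, 20/137)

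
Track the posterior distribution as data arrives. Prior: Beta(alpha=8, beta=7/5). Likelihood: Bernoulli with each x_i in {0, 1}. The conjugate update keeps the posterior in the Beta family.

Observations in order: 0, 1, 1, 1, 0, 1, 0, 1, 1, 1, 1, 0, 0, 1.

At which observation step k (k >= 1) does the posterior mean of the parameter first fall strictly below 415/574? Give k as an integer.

obs 1: x=0 → posterior Beta(8, 12/5)
obs 2: x=1 → posterior Beta(9, 12/5)
obs 3: x=1 → posterior Beta(10, 12/5)
obs 4: x=1 → posterior Beta(11, 12/5)
obs 5: x=0 → posterior Beta(11, 17/5)
obs 6: x=1 → posterior Beta(12, 17/5)
obs 7: x=0 → posterior Beta(12, 22/5)
obs 8: x=1 → posterior Beta(13, 22/5)
obs 9: x=1 → posterior Beta(14, 22/5)
obs 10: x=1 → posterior Beta(15, 22/5)
obs 11: x=1 → posterior Beta(16, 22/5)
obs 12: x=0 → posterior Beta(16, 27/5)
obs 13: x=0 → posterior Beta(16, 32/5)
obs 14: x=1 → posterior Beta(17, 32/5)

k = 13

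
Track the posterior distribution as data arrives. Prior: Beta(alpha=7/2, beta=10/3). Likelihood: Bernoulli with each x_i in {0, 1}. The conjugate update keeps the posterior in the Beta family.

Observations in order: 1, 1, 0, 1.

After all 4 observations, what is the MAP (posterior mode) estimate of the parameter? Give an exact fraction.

33/53

obs 1: x=1 → posterior Beta(9/2, 10/3)
obs 2: x=1 → posterior Beta(11/2, 10/3)
obs 3: x=0 → posterior Beta(11/2, 13/3)
obs 4: x=1 → posterior Beta(13/2, 13/3)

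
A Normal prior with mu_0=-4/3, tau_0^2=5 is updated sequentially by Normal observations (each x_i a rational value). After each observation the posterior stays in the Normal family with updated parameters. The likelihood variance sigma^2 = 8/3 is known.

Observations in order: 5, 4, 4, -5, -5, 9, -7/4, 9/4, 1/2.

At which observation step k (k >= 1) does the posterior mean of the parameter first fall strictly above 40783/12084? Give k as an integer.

obs 1: x=5 → posterior Normal(193/69, 40/23)
obs 2: x=4 → posterior Normal(373/114, 20/19)
obs 3: x=4 → posterior Normal(553/159, 40/53)
obs 4: x=-5 → posterior Normal(82/51, 10/17)
obs 5: x=-5 → posterior Normal(103/249, 40/83)
obs 6: x=9 → posterior Normal(254/147, 20/49)
obs 7: x=-7/4 → posterior Normal(1717/1356, 40/113)
obs 8: x=9/4 → posterior Normal(1061/768, 5/16)
obs 9: x=1/2 → posterior Normal(553/429, 40/143)

k = 3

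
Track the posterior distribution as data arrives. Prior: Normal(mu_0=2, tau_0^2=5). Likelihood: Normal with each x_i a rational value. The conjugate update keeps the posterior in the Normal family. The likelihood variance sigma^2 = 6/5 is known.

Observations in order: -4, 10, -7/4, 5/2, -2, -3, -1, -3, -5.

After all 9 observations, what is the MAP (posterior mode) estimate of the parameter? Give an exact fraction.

-677/924

obs 1: x=-4 → posterior Normal(-88/31, 30/31)
obs 2: x=10 → posterior Normal(81/28, 15/28)
obs 3: x=-7/4 → posterior Normal(473/324, 10/27)
obs 4: x=5/2 → posterior Normal(723/424, 15/53)
obs 5: x=-2 → posterior Normal(523/524, 30/131)
obs 6: x=-3 → posterior Normal(223/624, 5/26)
obs 7: x=-1 → posterior Normal(123/724, 30/181)
obs 8: x=-3 → posterior Normal(-177/824, 15/103)
obs 9: x=-5 → posterior Normal(-677/924, 10/77)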